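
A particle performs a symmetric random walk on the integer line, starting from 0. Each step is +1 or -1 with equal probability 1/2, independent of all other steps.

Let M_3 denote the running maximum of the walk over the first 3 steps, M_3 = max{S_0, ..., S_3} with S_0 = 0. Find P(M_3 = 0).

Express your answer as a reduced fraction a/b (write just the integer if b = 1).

Let M_3 = max(S_0,...,S_3). Use the reflection principle: for j ≥ 1, #{paths with M_3 ≥ j} = #{S_3 ≥ j} + #{S_3 ≥ j+1}.
P(M_3 ≥ 0) = 1 since S_0 = 0, so #{M_3 ≥ 0} = 8.
#{M_3 ≥ 1} = #{S_3 ≥ 1} + #{S_3 ≥ 2} = 4 + 1 = 5.
#{M_3 = 0} = 8 - 5 = 3.
P(M_3 = 0) = 3/8 = 3/8

Answer: 3/8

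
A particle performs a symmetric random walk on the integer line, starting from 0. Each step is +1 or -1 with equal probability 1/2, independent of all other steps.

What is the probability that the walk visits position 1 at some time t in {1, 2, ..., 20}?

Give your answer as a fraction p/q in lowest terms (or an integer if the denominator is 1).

Answer: 215955/262144

Derivation:
Count via complement. Let g(t,s) = #length-t paths at position s with S_1..S_t all ≠ 1.
g(t,s) = g(t-1,s-1) + g(t-1,s+1) for s ≠ 1; g(t,1) = 0.
t=0: g(0,0)=1
t=1: g(1,-1)=1
t=2: g(2,-2)=1 g(2,0)=1
t=3: g(3,-3)=1 g(3,-1)=2
t=4: g(4,-4)=1 g(4,-2)=3 g(4,0)=2
t=5: g(5,-5)=1 g(5,-3)=4 g(5,-1)=5
t=6: g(6,-6)=1 g(6,-4)=5 g(6,-2)=9 g(6,0)=5
t=7: g(7,-7)=1 g(7,-5)=6 g(7,-3)=14 g(7,-1)=14
t=8: g(8,-8)=1 g(8,-6)=7 g(8,-4)=20 g(8,-2)=28 g(8,0)=14
t=9: g(9,-9)=1 g(9,-7)=8 g(9,-5)=27 g(9,-3)=48 g(9,-1)=42
t=10: g(10,-10)=1 g(10,-8)=9 g(10,-6)=35 g(10,-4)=75 g(10,-2)=90 g(10,0)=42
t=11: g(11,-11)=1 g(11,-9)=10 g(11,-7)=44 g(11,-5)=110 g(11,-3)=165 g(11,-1)=132
t=12: g(12,-12)=1 g(12,-10)=11 g(12,-8)=54 g(12,-6)=154 g(12,-4)=275 g(12,-2)=297 g(12,0)=132
t=13: g(13,-13)=1 g(13,-11)=12 g(13,-9)=65 g(13,-7)=208 g(13,-5)=429 g(13,-3)=572 g(13,-1)=429
t=14: g(14,-14)=1 g(14,-12)=13 g(14,-10)=77 g(14,-8)=273 g(14,-6)=637 g(14,-4)=1001 g(14,-2)=1001 g(14,0)=429
t=15: g(15,-15)=1 g(15,-13)=14 g(15,-11)=90 g(15,-9)=350 g(15,-7)=910 g(15,-5)=1638 g(15,-3)=2002 g(15,-1)=1430
t=16: g(16,-16)=1 g(16,-14)=15 g(16,-12)=104 g(16,-10)=440 g(16,-8)=1260 g(16,-6)=2548 g(16,-4)=3640 g(16,-2)=3432 g(16,0)=1430
t=17: g(17,-17)=1 g(17,-15)=16 g(17,-13)=119 g(17,-11)=544 g(17,-9)=1700 g(17,-7)=3808 g(17,-5)=6188 g(17,-3)=7072 g(17,-1)=4862
t=18: g(18,-18)=1 g(18,-16)=17 g(18,-14)=135 g(18,-12)=663 g(18,-10)=2244 g(18,-8)=5508 g(18,-6)=9996 g(18,-4)=13260 g(18,-2)=11934 g(18,0)=4862
t=19: g(19,-19)=1 g(19,-17)=18 g(19,-15)=152 g(19,-13)=798 g(19,-11)=2907 g(19,-9)=7752 g(19,-7)=15504 g(19,-5)=23256 g(19,-3)=25194 g(19,-1)=16796
t=20: g(20,-20)=1 g(20,-18)=19 g(20,-16)=170 g(20,-14)=950 g(20,-12)=3705 g(20,-10)=10659 g(20,-8)=23256 g(20,-6)=38760 g(20,-4)=48450 g(20,-2)=41990 g(20,0)=16796
Paths never hitting 1: Σ_s g(20,s) = 184756
Paths hitting 1: 2^20 - 184756 = 863820
P = 863820/1048576 = 215955/262144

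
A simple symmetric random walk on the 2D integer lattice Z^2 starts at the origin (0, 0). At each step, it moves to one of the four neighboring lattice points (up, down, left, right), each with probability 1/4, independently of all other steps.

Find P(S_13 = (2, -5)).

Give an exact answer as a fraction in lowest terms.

Answer: 184041/33554432

Derivation:
Let h be the number of horizontal steps (so 13-h are vertical). To end at (2,-5) need (h+2)/2 right-steps and ((13-h)-5)/2 up-steps.
Sum over h with 2 ≤ h ≤ 8, h ≡ 0 (mod 2), 13-h ≡ 1 (mod 2):
h=2: C(13,2)·C(2,2)·C(11,3) = 78·1·165 = 12870
h=4: C(13,4)·C(4,3)·C(9,2) = 715·4·36 = 102960
h=6: C(13,6)·C(6,4)·C(7,1) = 1716·15·7 = 180180
h=8: C(13,8)·C(8,5)·C(5,0) = 1287·56·1 = 72072
Total favorable: 368082
Total paths: 4^13 = 67108864
P = 368082/67108864 = 184041/33554432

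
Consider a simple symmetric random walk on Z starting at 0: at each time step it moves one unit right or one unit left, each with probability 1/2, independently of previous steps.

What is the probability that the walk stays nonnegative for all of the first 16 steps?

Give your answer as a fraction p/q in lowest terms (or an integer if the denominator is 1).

Let f(t,s) = #length-t paths at position s with S_1..S_t all ≥ 0.
f(t,s) = f(t-1,s-1) + f(t-1,s+1) for s ≥ 0; f(t,s) = 0 for s < 0.
t=0: f(0,0)=1
t=1: f(1,1)=1
t=2: f(2,0)=1 f(2,2)=1
t=3: f(3,1)=2 f(3,3)=1
t=4: f(4,0)=2 f(4,2)=3 f(4,4)=1
t=5: f(5,1)=5 f(5,3)=4 f(5,5)=1
t=6: f(6,0)=5 f(6,2)=9 f(6,4)=5 f(6,6)=1
t=7: f(7,1)=14 f(7,3)=14 f(7,5)=6 f(7,7)=1
t=8: f(8,0)=14 f(8,2)=28 f(8,4)=20 f(8,6)=7 f(8,8)=1
t=9: f(9,1)=42 f(9,3)=48 f(9,5)=27 f(9,7)=8 f(9,9)=1
t=10: f(10,0)=42 f(10,2)=90 f(10,4)=75 f(10,6)=35 f(10,8)=9 f(10,10)=1
t=11: f(11,1)=132 f(11,3)=165 f(11,5)=110 f(11,7)=44 f(11,9)=10 f(11,11)=1
t=12: f(12,0)=132 f(12,2)=297 f(12,4)=275 f(12,6)=154 f(12,8)=54 f(12,10)=11 f(12,12)=1
t=13: f(13,1)=429 f(13,3)=572 f(13,5)=429 f(13,7)=208 f(13,9)=65 f(13,11)=12 f(13,13)=1
t=14: f(14,0)=429 f(14,2)=1001 f(14,4)=1001 f(14,6)=637 f(14,8)=273 f(14,10)=77 f(14,12)=13 f(14,14)=1
t=15: f(15,1)=1430 f(15,3)=2002 f(15,5)=1638 f(15,7)=910 f(15,9)=350 f(15,11)=90 f(15,13)=14 f(15,15)=1
t=16: f(16,0)=1430 f(16,2)=3432 f(16,4)=3640 f(16,6)=2548 f(16,8)=1260 f(16,10)=440 f(16,12)=104 f(16,14)=15 f(16,16)=1
Σ_s f(16,s) = 12870
P = 12870/65536 = 6435/32768

Answer: 6435/32768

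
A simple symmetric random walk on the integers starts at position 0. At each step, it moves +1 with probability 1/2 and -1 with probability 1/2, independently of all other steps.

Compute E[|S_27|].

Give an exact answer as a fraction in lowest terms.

Answer: 35102025/8388608

Derivation:
S_27 takes values m ≡ 1 (mod 2) with |m| ≤ 27; P(S_27=m) = C(27,(27+m)/2)/2^27.
Total paths: 2^27 = 134217728
Distribution: P(S=-27)=1/134217728, P(S=-25)=27/134217728, P(S=-23)=351/134217728, P(S=-21)=2925/134217728, P(S=-19)=17550/134217728, P(S=-17)=80730/134217728, P(S=-15)=296010/134217728, P(S=-13)=888030/134217728, P(S=-11)=2220075/134217728, P(S=-9)=4686825/134217728, P(S=-7)=8436285/134217728, P(S=-5)=13037895/134217728, P(S=-3)=17383860/134217728, P(S=-1)=20058300/134217728, P(S=1)=20058300/134217728, P(S=3)=17383860/134217728, P(S=5)=13037895/134217728, P(S=7)=8436285/134217728, P(S=9)=4686825/134217728, P(S=11)=2220075/134217728, P(S=13)=888030/134217728, P(S=15)=296010/134217728, P(S=17)=80730/134217728, P(S=19)=17550/134217728, P(S=21)=2925/134217728, P(S=23)=351/134217728, P(S=25)=27/134217728, P(S=27)=1/134217728
E[|S_27|] = Σ_m |m|·P(S_27=m) = 561632400/134217728 = 35102025/8388608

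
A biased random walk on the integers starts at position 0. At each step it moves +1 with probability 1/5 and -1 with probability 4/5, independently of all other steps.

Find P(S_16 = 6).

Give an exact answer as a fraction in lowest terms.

Answer: 4472832/152587890625

Derivation:
To reach position 6 after 16 steps: need 11 steps of +1 and 5 steps of -1.
Number of such sequences: C(16,11) = 4368
Each has probability (1/5)^11 · (4/5)^5 = 1024/152587890625
P = 4368 · 1024/152587890625 = 4472832/152587890625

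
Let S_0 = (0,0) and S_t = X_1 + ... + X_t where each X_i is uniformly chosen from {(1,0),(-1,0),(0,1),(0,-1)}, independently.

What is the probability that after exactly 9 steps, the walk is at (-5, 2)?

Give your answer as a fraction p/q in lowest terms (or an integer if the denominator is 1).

Answer: 189/65536

Derivation:
Let h be the number of horizontal steps (so 9-h are vertical). To end at (-5,2) need (h-5)/2 right-steps and ((9-h)+2)/2 up-steps.
Sum over h with 5 ≤ h ≤ 7, h ≡ 1 (mod 2), 9-h ≡ 0 (mod 2):
h=5: C(9,5)·C(5,0)·C(4,3) = 126·1·4 = 504
h=7: C(9,7)·C(7,1)·C(2,2) = 36·7·1 = 252
Total favorable: 756
Total paths: 4^9 = 262144
P = 756/262144 = 189/65536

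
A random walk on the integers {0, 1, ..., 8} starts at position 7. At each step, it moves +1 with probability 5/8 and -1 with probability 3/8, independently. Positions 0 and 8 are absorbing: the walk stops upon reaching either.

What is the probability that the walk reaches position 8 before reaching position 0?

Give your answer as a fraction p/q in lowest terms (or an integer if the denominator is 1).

Biased walk: p = 5/8, q = 3/8, r = q/p = 3/5
Gambler's ruin: P(hit 8 before 0 | start at 7) = (1 - r^a)/(1 - r^N)
r^7 = 2187/78125; r^8 = 6561/390625
P = (1 - 2187/78125) / (1 - 6561/390625) = 75938/78125 / 384064/390625 = 189845/192032

Answer: 189845/192032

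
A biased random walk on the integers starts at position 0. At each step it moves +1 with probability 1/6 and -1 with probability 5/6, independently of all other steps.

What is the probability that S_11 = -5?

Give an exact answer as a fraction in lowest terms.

To reach position -5 after 11 steps: need 3 steps of +1 and 8 steps of -1.
Number of such sequences: C(11,3) = 165
Each has probability (1/6)^3 · (5/6)^8 = 390625/362797056
P = 165 · 390625/362797056 = 21484375/120932352

Answer: 21484375/120932352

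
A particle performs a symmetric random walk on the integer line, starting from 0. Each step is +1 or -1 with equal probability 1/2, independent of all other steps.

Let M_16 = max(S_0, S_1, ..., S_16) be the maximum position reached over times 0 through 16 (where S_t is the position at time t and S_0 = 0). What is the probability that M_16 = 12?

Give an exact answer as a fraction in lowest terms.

Answer: 15/8192

Derivation:
Let M_16 = max(S_0,...,S_16). Use the reflection principle: for j ≥ 1, #{paths with M_16 ≥ j} = #{S_16 ≥ j} + #{S_16 ≥ j+1}.
By reflection, #{M_16 ≥ 12} = #{S_16 ≥ 12} + #{S_16 ≥ 13} = 137 + 17 = 154.
#{M_16 ≥ 13} = #{S_16 ≥ 13} + #{S_16 ≥ 14} = 17 + 17 = 34.
#{M_16 = 12} = 154 - 34 = 120.
P(M_16 = 12) = 120/65536 = 15/8192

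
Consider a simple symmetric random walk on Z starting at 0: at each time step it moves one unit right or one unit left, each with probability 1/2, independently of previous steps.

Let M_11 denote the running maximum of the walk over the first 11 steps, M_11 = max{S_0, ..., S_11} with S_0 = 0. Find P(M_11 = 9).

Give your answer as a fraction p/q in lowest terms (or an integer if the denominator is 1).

Answer: 11/2048

Derivation:
Let M_11 = max(S_0,...,S_11). Use the reflection principle: for j ≥ 1, #{paths with M_11 ≥ j} = #{S_11 ≥ j} + #{S_11 ≥ j+1}.
By reflection, #{M_11 ≥ 9} = #{S_11 ≥ 9} + #{S_11 ≥ 10} = 12 + 1 = 13.
#{M_11 ≥ 10} = #{S_11 ≥ 10} + #{S_11 ≥ 11} = 1 + 1 = 2.
#{M_11 = 9} = 13 - 2 = 11.
P(M_11 = 9) = 11/2048 = 11/2048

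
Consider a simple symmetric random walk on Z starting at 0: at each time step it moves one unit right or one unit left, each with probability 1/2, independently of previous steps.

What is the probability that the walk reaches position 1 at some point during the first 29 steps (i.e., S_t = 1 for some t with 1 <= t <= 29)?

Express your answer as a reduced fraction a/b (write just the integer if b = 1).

Count via complement. Let g(t,s) = #length-t paths at position s with S_1..S_t all ≠ 1.
g(t,s) = g(t-1,s-1) + g(t-1,s+1) for s ≠ 1; g(t,1) = 0.
t=0: g(0,0)=1
t=1: g(1,-1)=1
t=2: g(2,-2)=1 g(2,0)=1
t=3: g(3,-3)=1 g(3,-1)=2
t=4: g(4,-4)=1 g(4,-2)=3 g(4,0)=2
t=5: g(5,-5)=1 g(5,-3)=4 g(5,-1)=5
t=6: g(6,-6)=1 g(6,-4)=5 g(6,-2)=9 g(6,0)=5
t=7: g(7,-7)=1 g(7,-5)=6 g(7,-3)=14 g(7,-1)=14
t=8: g(8,-8)=1 g(8,-6)=7 g(8,-4)=20 g(8,-2)=28 g(8,0)=14
t=9: g(9,-9)=1 g(9,-7)=8 g(9,-5)=27 g(9,-3)=48 g(9,-1)=42
t=10: g(10,-10)=1 g(10,-8)=9 g(10,-6)=35 g(10,-4)=75 g(10,-2)=90 g(10,0)=42
t=11: g(11,-11)=1 g(11,-9)=10 g(11,-7)=44 g(11,-5)=110 g(11,-3)=165 g(11,-1)=132
t=12: g(12,-12)=1 g(12,-10)=11 g(12,-8)=54 g(12,-6)=154 g(12,-4)=275 g(12,-2)=297 g(12,0)=132
t=13: g(13,-13)=1 g(13,-11)=12 g(13,-9)=65 g(13,-7)=208 g(13,-5)=429 g(13,-3)=572 g(13,-1)=429
t=14: g(14,-14)=1 g(14,-12)=13 g(14,-10)=77 g(14,-8)=273 g(14,-6)=637 g(14,-4)=1001 g(14,-2)=1001 g(14,0)=429
t=15: g(15,-15)=1 g(15,-13)=14 g(15,-11)=90 g(15,-9)=350 g(15,-7)=910 g(15,-5)=1638 g(15,-3)=2002 g(15,-1)=1430
t=16: g(16,-16)=1 g(16,-14)=15 g(16,-12)=104 g(16,-10)=440 g(16,-8)=1260 g(16,-6)=2548 g(16,-4)=3640 g(16,-2)=3432 g(16,0)=1430
t=17: g(17,-17)=1 g(17,-15)=16 g(17,-13)=119 g(17,-11)=544 g(17,-9)=1700 g(17,-7)=3808 g(17,-5)=6188 g(17,-3)=7072 g(17,-1)=4862
t=18: g(18,-18)=1 g(18,-16)=17 g(18,-14)=135 g(18,-12)=663 g(18,-10)=2244 g(18,-8)=5508 g(18,-6)=9996 g(18,-4)=13260 g(18,-2)=11934 g(18,0)=4862
t=19: g(19,-19)=1 g(19,-17)=18 g(19,-15)=152 g(19,-13)=798 g(19,-11)=2907 g(19,-9)=7752 g(19,-7)=15504 g(19,-5)=23256 g(19,-3)=25194 g(19,-1)=16796
t=20: g(20,-20)=1 g(20,-18)=19 g(20,-16)=170 g(20,-14)=950 g(20,-12)=3705 g(20,-10)=10659 g(20,-8)=23256 g(20,-6)=38760 g(20,-4)=48450 g(20,-2)=41990 g(20,0)=16796
t=21: g(21,-21)=1 g(21,-19)=20 g(21,-17)=189 g(21,-15)=1120 g(21,-13)=4655 g(21,-11)=14364 g(21,-9)=33915 g(21,-7)=62016 g(21,-5)=87210 g(21,-3)=90440 g(21,-1)=58786
t=22: g(22,-22)=1 g(22,-20)=21 g(22,-18)=209 g(22,-16)=1309 g(22,-14)=5775 g(22,-12)=19019 g(22,-10)=48279 g(22,-8)=95931 g(22,-6)=149226 g(22,-4)=177650 g(22,-2)=149226 g(22,0)=58786
t=23: g(23,-23)=1 g(23,-21)=22 g(23,-19)=230 g(23,-17)=1518 g(23,-15)=7084 g(23,-13)=24794 g(23,-11)=67298 g(23,-9)=144210 g(23,-7)=245157 g(23,-5)=326876 g(23,-3)=326876 g(23,-1)=208012
t=24: g(24,-24)=1 g(24,-22)=23 g(24,-20)=252 g(24,-18)=1748 g(24,-16)=8602 g(24,-14)=31878 g(24,-12)=92092 g(24,-10)=211508 g(24,-8)=389367 g(24,-6)=572033 g(24,-4)=653752 g(24,-2)=534888 g(24,0)=208012
t=25: g(25,-25)=1 g(25,-23)=24 g(25,-21)=275 g(25,-19)=2000 g(25,-17)=10350 g(25,-15)=40480 g(25,-13)=123970 g(25,-11)=303600 g(25,-9)=600875 g(25,-7)=961400 g(25,-5)=1225785 g(25,-3)=1188640 g(25,-1)=742900
t=26: g(26,-26)=1 g(26,-24)=25 g(26,-22)=299 g(26,-20)=2275 g(26,-18)=12350 g(26,-16)=50830 g(26,-14)=164450 g(26,-12)=427570 g(26,-10)=904475 g(26,-8)=1562275 g(26,-6)=2187185 g(26,-4)=2414425 g(26,-2)=1931540 g(26,0)=742900
t=27: g(27,-27)=1 g(27,-25)=26 g(27,-23)=324 g(27,-21)=2574 g(27,-19)=14625 g(27,-17)=63180 g(27,-15)=215280 g(27,-13)=592020 g(27,-11)=1332045 g(27,-9)=2466750 g(27,-7)=3749460 g(27,-5)=4601610 g(27,-3)=4345965 g(27,-1)=2674440
t=28: g(28,-28)=1 g(28,-26)=27 g(28,-24)=350 g(28,-22)=2898 g(28,-20)=17199 g(28,-18)=77805 g(28,-16)=278460 g(28,-14)=807300 g(28,-12)=1924065 g(28,-10)=3798795 g(28,-8)=6216210 g(28,-6)=8351070 g(28,-4)=8947575 g(28,-2)=7020405 g(28,0)=2674440
t=29: g(29,-29)=1 g(29,-27)=28 g(29,-25)=377 g(29,-23)=3248 g(29,-21)=20097 g(29,-19)=95004 g(29,-17)=356265 g(29,-15)=1085760 g(29,-13)=2731365 g(29,-11)=5722860 g(29,-9)=10015005 g(29,-7)=14567280 g(29,-5)=17298645 g(29,-3)=15967980 g(29,-1)=9694845
Paths never hitting 1: Σ_s g(29,s) = 77558760
Paths hitting 1: 2^29 - 77558760 = 459312152
P = 459312152/536870912 = 57414019/67108864

Answer: 57414019/67108864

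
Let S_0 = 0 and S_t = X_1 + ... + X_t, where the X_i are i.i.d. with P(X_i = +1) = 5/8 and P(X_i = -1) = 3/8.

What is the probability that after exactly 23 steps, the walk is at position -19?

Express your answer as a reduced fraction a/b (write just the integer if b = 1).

To reach position -19 after 23 steps: need 2 steps of +1 and 21 steps of -1.
Number of such sequences: C(23,2) = 253
Each has probability (5/8)^2 · (3/8)^21 = 261508830075/590295810358705651712
P = 253 · 261508830075/590295810358705651712 = 66161734008975/590295810358705651712

Answer: 66161734008975/590295810358705651712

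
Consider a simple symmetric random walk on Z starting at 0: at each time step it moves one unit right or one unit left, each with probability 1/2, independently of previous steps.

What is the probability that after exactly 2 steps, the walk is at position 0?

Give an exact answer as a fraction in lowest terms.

Answer: 1/2

Derivation:
To return to 0 after 2 steps: need exactly 1 step of +1 and 1 of -1.
Favorable paths: C(2,1) = 2
Total paths: 2^2 = 4
P = 2/4 = 1/2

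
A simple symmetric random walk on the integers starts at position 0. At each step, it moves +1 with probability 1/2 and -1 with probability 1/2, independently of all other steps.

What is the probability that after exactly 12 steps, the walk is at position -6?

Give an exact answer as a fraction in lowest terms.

To reach position -6 after 12 steps: need 3 steps of +1 and 9 of -1.
Favorable paths: C(12,3) = 220
Total paths: 2^12 = 4096
P = 220/4096 = 55/1024

Answer: 55/1024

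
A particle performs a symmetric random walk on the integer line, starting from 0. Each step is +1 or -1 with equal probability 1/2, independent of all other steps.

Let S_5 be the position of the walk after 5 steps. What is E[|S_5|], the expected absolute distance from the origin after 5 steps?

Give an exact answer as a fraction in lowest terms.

S_5 takes values m ≡ 1 (mod 2) with |m| ≤ 5; P(S_5=m) = C(5,(5+m)/2)/2^5.
Total paths: 2^5 = 32
Distribution: P(S=-5)=1/32, P(S=-3)=5/32, P(S=-1)=10/32, P(S=1)=10/32, P(S=3)=5/32, P(S=5)=1/32
E[|S_5|] = Σ_m |m|·P(S_5=m) = 60/32 = 15/8

Answer: 15/8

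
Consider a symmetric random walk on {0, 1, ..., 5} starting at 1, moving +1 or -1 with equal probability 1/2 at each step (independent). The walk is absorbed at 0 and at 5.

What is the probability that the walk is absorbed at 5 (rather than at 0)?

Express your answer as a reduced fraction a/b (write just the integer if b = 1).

Answer: 1/5

Derivation:
Symmetric walk (p = 1/2): the harmonic-function argument gives P(hit 5 before 0 | start at 1) = a/N.
P = 1/5 = 1/5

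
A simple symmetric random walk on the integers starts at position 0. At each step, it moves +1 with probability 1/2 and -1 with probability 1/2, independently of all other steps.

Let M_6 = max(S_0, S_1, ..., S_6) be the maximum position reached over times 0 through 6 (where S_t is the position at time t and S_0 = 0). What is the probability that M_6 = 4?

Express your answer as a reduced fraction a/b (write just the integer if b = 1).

Answer: 3/32

Derivation:
Let M_6 = max(S_0,...,S_6). Use the reflection principle: for j ≥ 1, #{paths with M_6 ≥ j} = #{S_6 ≥ j} + #{S_6 ≥ j+1}.
By reflection, #{M_6 ≥ 4} = #{S_6 ≥ 4} + #{S_6 ≥ 5} = 7 + 1 = 8.
#{M_6 ≥ 5} = #{S_6 ≥ 5} + #{S_6 ≥ 6} = 1 + 1 = 2.
#{M_6 = 4} = 8 - 2 = 6.
P(M_6 = 4) = 6/64 = 3/32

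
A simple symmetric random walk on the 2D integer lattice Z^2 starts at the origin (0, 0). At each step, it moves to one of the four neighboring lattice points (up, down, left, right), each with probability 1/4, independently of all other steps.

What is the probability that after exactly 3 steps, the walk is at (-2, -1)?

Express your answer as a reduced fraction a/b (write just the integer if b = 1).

Let h be the number of horizontal steps (so 3-h are vertical). To end at (-2,-1) need (h-2)/2 right-steps and ((3-h)-1)/2 up-steps.
Sum over h with 2 ≤ h ≤ 2, h ≡ 0 (mod 2), 3-h ≡ 1 (mod 2):
h=2: C(3,2)·C(2,0)·C(1,0) = 3·1·1 = 3
Total favorable: 3
Total paths: 4^3 = 64
P = 3/64 = 3/64

Answer: 3/64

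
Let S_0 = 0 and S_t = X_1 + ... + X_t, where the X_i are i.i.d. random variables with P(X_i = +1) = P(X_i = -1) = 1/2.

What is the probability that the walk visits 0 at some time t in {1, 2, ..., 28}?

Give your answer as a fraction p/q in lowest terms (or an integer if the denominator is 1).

Count via complement. Let g(t,s) = #length-t paths at position s with S_1..S_t all ≠ 0.
g(t,s) = g(t-1,s-1) + g(t-1,s+1) for s ≠ 0; g(t,0) = 0.
t=0: g(0,0)=1
t=1: g(1,-1)=1 g(1,1)=1
t=2: g(2,-2)=1 g(2,2)=1
t=3: g(3,-3)=1 g(3,-1)=1 g(3,1)=1 g(3,3)=1
t=4: g(4,-4)=1 g(4,-2)=2 g(4,2)=2 g(4,4)=1
t=5: g(5,-5)=1 g(5,-3)=3 g(5,-1)=2 g(5,1)=2 g(5,3)=3 g(5,5)=1
t=6: g(6,-6)=1 g(6,-4)=4 g(6,-2)=5 g(6,2)=5 g(6,4)=4 g(6,6)=1
t=7: g(7,-7)=1 g(7,-5)=5 g(7,-3)=9 g(7,-1)=5 g(7,1)=5 g(7,3)=9 g(7,5)=5 g(7,7)=1
t=8: g(8,-8)=1 g(8,-6)=6 g(8,-4)=14 g(8,-2)=14 g(8,2)=14 g(8,4)=14 g(8,6)=6 g(8,8)=1
t=9: g(9,-9)=1 g(9,-7)=7 g(9,-5)=20 g(9,-3)=28 g(9,-1)=14 g(9,1)=14 g(9,3)=28 g(9,5)=20 g(9,7)=7 g(9,9)=1
t=10: g(10,-10)=1 g(10,-8)=8 g(10,-6)=27 g(10,-4)=48 g(10,-2)=42 g(10,2)=42 g(10,4)=48 g(10,6)=27 g(10,8)=8 g(10,10)=1
t=11: g(11,-11)=1 g(11,-9)=9 g(11,-7)=35 g(11,-5)=75 g(11,-3)=90 g(11,-1)=42 g(11,1)=42 g(11,3)=90 g(11,5)=75 g(11,7)=35 g(11,9)=9 g(11,11)=1
t=12: g(12,-12)=1 g(12,-10)=10 g(12,-8)=44 g(12,-6)=110 g(12,-4)=165 g(12,-2)=132 g(12,2)=132 g(12,4)=165 g(12,6)=110 g(12,8)=44 g(12,10)=10 g(12,12)=1
t=13: g(13,-13)=1 g(13,-11)=11 g(13,-9)=54 g(13,-7)=154 g(13,-5)=275 g(13,-3)=297 g(13,-1)=132 g(13,1)=132 g(13,3)=297 g(13,5)=275 g(13,7)=154 g(13,9)=54 g(13,11)=11 g(13,13)=1
t=14: g(14,-14)=1 g(14,-12)=12 g(14,-10)=65 g(14,-8)=208 g(14,-6)=429 g(14,-4)=572 g(14,-2)=429 g(14,2)=429 g(14,4)=572 g(14,6)=429 g(14,8)=208 g(14,10)=65 g(14,12)=12 g(14,14)=1
t=15: g(15,-15)=1 g(15,-13)=13 g(15,-11)=77 g(15,-9)=273 g(15,-7)=637 g(15,-5)=1001 g(15,-3)=1001 g(15,-1)=429 g(15,1)=429 g(15,3)=1001 g(15,5)=1001 g(15,7)=637 g(15,9)=273 g(15,11)=77 g(15,13)=13 g(15,15)=1
t=16: g(16,-16)=1 g(16,-14)=14 g(16,-12)=90 g(16,-10)=350 g(16,-8)=910 g(16,-6)=1638 g(16,-4)=2002 g(16,-2)=1430 g(16,2)=1430 g(16,4)=2002 g(16,6)=1638 g(16,8)=910 g(16,10)=350 g(16,12)=90 g(16,14)=14 g(16,16)=1
t=17: g(17,-17)=1 g(17,-15)=15 g(17,-13)=104 g(17,-11)=440 g(17,-9)=1260 g(17,-7)=2548 g(17,-5)=3640 g(17,-3)=3432 g(17,-1)=1430 g(17,1)=1430 g(17,3)=3432 g(17,5)=3640 g(17,7)=2548 g(17,9)=1260 g(17,11)=440 g(17,13)=104 g(17,15)=15 g(17,17)=1
t=18: g(18,-18)=1 g(18,-16)=16 g(18,-14)=119 g(18,-12)=544 g(18,-10)=1700 g(18,-8)=3808 g(18,-6)=6188 g(18,-4)=7072 g(18,-2)=4862 g(18,2)=4862 g(18,4)=7072 g(18,6)=6188 g(18,8)=3808 g(18,10)=1700 g(18,12)=544 g(18,14)=119 g(18,16)=16 g(18,18)=1
t=19: g(19,-19)=1 g(19,-17)=17 g(19,-15)=135 g(19,-13)=663 g(19,-11)=2244 g(19,-9)=5508 g(19,-7)=9996 g(19,-5)=13260 g(19,-3)=11934 g(19,-1)=4862 g(19,1)=4862 g(19,3)=11934 g(19,5)=13260 g(19,7)=9996 g(19,9)=5508 g(19,11)=2244 g(19,13)=663 g(19,15)=135 g(19,17)=17 g(19,19)=1
t=20: g(20,-20)=1 g(20,-18)=18 g(20,-16)=152 g(20,-14)=798 g(20,-12)=2907 g(20,-10)=7752 g(20,-8)=15504 g(20,-6)=23256 g(20,-4)=25194 g(20,-2)=16796 g(20,2)=16796 g(20,4)=25194 g(20,6)=23256 g(20,8)=15504 g(20,10)=7752 g(20,12)=2907 g(20,14)=798 g(20,16)=152 g(20,18)=18 g(20,20)=1
t=21: g(21,-21)=1 g(21,-19)=19 g(21,-17)=170 g(21,-15)=950 g(21,-13)=3705 g(21,-11)=10659 g(21,-9)=23256 g(21,-7)=38760 g(21,-5)=48450 g(21,-3)=41990 g(21,-1)=16796 g(21,1)=16796 g(21,3)=41990 g(21,5)=48450 g(21,7)=38760 g(21,9)=23256 g(21,11)=10659 g(21,13)=3705 g(21,15)=950 g(21,17)=170 g(21,19)=19 g(21,21)=1
t=22: g(22,-22)=1 g(22,-20)=20 g(22,-18)=189 g(22,-16)=1120 g(22,-14)=4655 g(22,-12)=14364 g(22,-10)=33915 g(22,-8)=62016 g(22,-6)=87210 g(22,-4)=90440 g(22,-2)=58786 g(22,2)=58786 g(22,4)=90440 g(22,6)=87210 g(22,8)=62016 g(22,10)=33915 g(22,12)=14364 g(22,14)=4655 g(22,16)=1120 g(22,18)=189 g(22,20)=20 g(22,22)=1
t=23: g(23,-23)=1 g(23,-21)=21 g(23,-19)=209 g(23,-17)=1309 g(23,-15)=5775 g(23,-13)=19019 g(23,-11)=48279 g(23,-9)=95931 g(23,-7)=149226 g(23,-5)=177650 g(23,-3)=149226 g(23,-1)=58786 g(23,1)=58786 g(23,3)=149226 g(23,5)=177650 g(23,7)=149226 g(23,9)=95931 g(23,11)=48279 g(23,13)=19019 g(23,15)=5775 g(23,17)=1309 g(23,19)=209 g(23,21)=21 g(23,23)=1
t=24: g(24,-24)=1 g(24,-22)=22 g(24,-20)=230 g(24,-18)=1518 g(24,-16)=7084 g(24,-14)=24794 g(24,-12)=67298 g(24,-10)=144210 g(24,-8)=245157 g(24,-6)=326876 g(24,-4)=326876 g(24,-2)=208012 g(24,2)=208012 g(24,4)=326876 g(24,6)=326876 g(24,8)=245157 g(24,10)=144210 g(24,12)=67298 g(24,14)=24794 g(24,16)=7084 g(24,18)=1518 g(24,20)=230 g(24,22)=22 g(24,24)=1
t=25: g(25,-25)=1 g(25,-23)=23 g(25,-21)=252 g(25,-19)=1748 g(25,-17)=8602 g(25,-15)=31878 g(25,-13)=92092 g(25,-11)=211508 g(25,-9)=389367 g(25,-7)=572033 g(25,-5)=653752 g(25,-3)=534888 g(25,-1)=208012 g(25,1)=208012 g(25,3)=534888 g(25,5)=653752 g(25,7)=572033 g(25,9)=389367 g(25,11)=211508 g(25,13)=92092 g(25,15)=31878 g(25,17)=8602 g(25,19)=1748 g(25,21)=252 g(25,23)=23 g(25,25)=1
t=26: g(26,-26)=1 g(26,-24)=24 g(26,-22)=275 g(26,-20)=2000 g(26,-18)=10350 g(26,-16)=40480 g(26,-14)=123970 g(26,-12)=303600 g(26,-10)=600875 g(26,-8)=961400 g(26,-6)=1225785 g(26,-4)=1188640 g(26,-2)=742900 g(26,2)=742900 g(26,4)=1188640 g(26,6)=1225785 g(26,8)=961400 g(26,10)=600875 g(26,12)=303600 g(26,14)=123970 g(26,16)=40480 g(26,18)=10350 g(26,20)=2000 g(26,22)=275 g(26,24)=24 g(26,26)=1
t=27: g(27,-27)=1 g(27,-25)=25 g(27,-23)=299 g(27,-21)=2275 g(27,-19)=12350 g(27,-17)=50830 g(27,-15)=164450 g(27,-13)=427570 g(27,-11)=904475 g(27,-9)=1562275 g(27,-7)=2187185 g(27,-5)=2414425 g(27,-3)=1931540 g(27,-1)=742900 g(27,1)=742900 g(27,3)=1931540 g(27,5)=2414425 g(27,7)=2187185 g(27,9)=1562275 g(27,11)=904475 g(27,13)=427570 g(27,15)=164450 g(27,17)=50830 g(27,19)=12350 g(27,21)=2275 g(27,23)=299 g(27,25)=25 g(27,27)=1
t=28: g(28,-28)=1 g(28,-26)=26 g(28,-24)=324 g(28,-22)=2574 g(28,-20)=14625 g(28,-18)=63180 g(28,-16)=215280 g(28,-14)=592020 g(28,-12)=1332045 g(28,-10)=2466750 g(28,-8)=3749460 g(28,-6)=4601610 g(28,-4)=4345965 g(28,-2)=2674440 g(28,2)=2674440 g(28,4)=4345965 g(28,6)=4601610 g(28,8)=3749460 g(28,10)=2466750 g(28,12)=1332045 g(28,14)=592020 g(28,16)=215280 g(28,18)=63180 g(28,20)=14625 g(28,22)=2574 g(28,24)=324 g(28,26)=26 g(28,28)=1
Paths never hitting 0: Σ_s g(28,s) = 40116600
Paths hitting 0: 2^28 - 40116600 = 228318856
P = 228318856/268435456 = 28539857/33554432

Answer: 28539857/33554432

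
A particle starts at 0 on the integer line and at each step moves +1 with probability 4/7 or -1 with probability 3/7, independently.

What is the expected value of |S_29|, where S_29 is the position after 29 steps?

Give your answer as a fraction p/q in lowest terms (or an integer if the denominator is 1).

Answer: 2539136936655332571317861/459986536544739960976801

Derivation:
S_29 takes values m ≡ 1 (mod 2) with |m| ≤ 29; P(S_29=m) = C(29,(29+m)/2) · (4/7)^((29+m)/2) · (3/7)^((29-m)/2).
Distribution: P(S=-29)=68630377364883/3219905755813179726837607, P(S=-27)=2653707924775476/3219905755813179726837607, P(S=-25)=7076554466067936/459986536544739960976801, P(S=-23)=84918653592815232/459986536544739960976801, P(S=-21)=735961664471065344/459986536544739960976801, P(S=-19)=4906411096473768960/459986536544739960976801, P(S=-17)=26167525847860101120/459986536544739960976801, P(S=-15)=802470792667709767680/3219905755813179726837607, P(S=-13)=2942392906448269148160/3219905755813179726837607, P(S=-11)=1307730180643675176960/459986536544739960976801, P(S=-9)=3487280481716467138560/459986536544739960976801, P(S=-7)=8031312624559136440320/459986536544739960976801, P(S=-5)=16062625249118272880640/459986536544739960976801, P(S=-3)=28006628639488270663680/459986536544739960976801, P(S=-1)=298737372154541553745920/3219905755813179726837607, P(S=1)=398316496206055404994560/3219905755813179726837607, P(S=3)=66386082701009234165760/459986536544739960976801, P(S=5)=67687770597107454443520/459986536544739960976801, P(S=7)=60166907197428848394240/459986536544739960976801, P(S=9)=46444630117313497006080/459986536544739960976801, P(S=11)=30963086744875664670720/459986536544739960976801, P(S=13)=123852346979502658682880/3219905755813179726837607, P(S=15)=60049622777940682997760/3219905755813179726837607, P(S=17)=3481137552344387420160/459986536544739960976801, P(S=19)=1160379184114795806720/459986536544739960976801, P(S=21)=309434449097278881792/459986536544739960976801, P(S=23)=63473733148159770624/459986536544739960976801, P(S=25)=9403516021949595648/459986536544739960976801, P(S=27)=6269010681299730432/3219905755813179726837607, P(S=29)=288230376151711744/3219905755813179726837607
E[|S_29|] = Σ_m |m|·P(S_29=m) = 2539136936655332571317861/459986536544739960976801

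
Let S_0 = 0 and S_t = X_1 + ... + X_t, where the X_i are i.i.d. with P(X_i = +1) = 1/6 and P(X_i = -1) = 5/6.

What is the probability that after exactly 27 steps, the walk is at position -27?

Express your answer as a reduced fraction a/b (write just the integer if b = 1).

Answer: 7450580596923828125/1023490369077469249536

Derivation:
To reach position -27 after 27 steps: need 0 steps of +1 and 27 steps of -1.
Number of such sequences: C(27,0) = 1
Each has probability (1/6)^0 · (5/6)^27 = 7450580596923828125/1023490369077469249536
P = 1 · 7450580596923828125/1023490369077469249536 = 7450580596923828125/1023490369077469249536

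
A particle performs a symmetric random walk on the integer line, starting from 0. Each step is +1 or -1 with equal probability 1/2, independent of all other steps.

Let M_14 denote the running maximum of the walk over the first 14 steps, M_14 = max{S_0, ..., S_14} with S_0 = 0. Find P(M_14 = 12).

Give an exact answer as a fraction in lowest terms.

Answer: 7/8192

Derivation:
Let M_14 = max(S_0,...,S_14). Use the reflection principle: for j ≥ 1, #{paths with M_14 ≥ j} = #{S_14 ≥ j} + #{S_14 ≥ j+1}.
By reflection, #{M_14 ≥ 12} = #{S_14 ≥ 12} + #{S_14 ≥ 13} = 15 + 1 = 16.
#{M_14 ≥ 13} = #{S_14 ≥ 13} + #{S_14 ≥ 14} = 1 + 1 = 2.
#{M_14 = 12} = 16 - 2 = 14.
P(M_14 = 12) = 14/16384 = 7/8192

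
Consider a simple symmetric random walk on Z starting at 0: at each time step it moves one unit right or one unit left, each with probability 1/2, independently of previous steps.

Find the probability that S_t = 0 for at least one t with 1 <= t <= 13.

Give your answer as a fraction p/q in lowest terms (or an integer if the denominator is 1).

Answer: 793/1024

Derivation:
Count via complement. Let g(t,s) = #length-t paths at position s with S_1..S_t all ≠ 0.
g(t,s) = g(t-1,s-1) + g(t-1,s+1) for s ≠ 0; g(t,0) = 0.
t=0: g(0,0)=1
t=1: g(1,-1)=1 g(1,1)=1
t=2: g(2,-2)=1 g(2,2)=1
t=3: g(3,-3)=1 g(3,-1)=1 g(3,1)=1 g(3,3)=1
t=4: g(4,-4)=1 g(4,-2)=2 g(4,2)=2 g(4,4)=1
t=5: g(5,-5)=1 g(5,-3)=3 g(5,-1)=2 g(5,1)=2 g(5,3)=3 g(5,5)=1
t=6: g(6,-6)=1 g(6,-4)=4 g(6,-2)=5 g(6,2)=5 g(6,4)=4 g(6,6)=1
t=7: g(7,-7)=1 g(7,-5)=5 g(7,-3)=9 g(7,-1)=5 g(7,1)=5 g(7,3)=9 g(7,5)=5 g(7,7)=1
t=8: g(8,-8)=1 g(8,-6)=6 g(8,-4)=14 g(8,-2)=14 g(8,2)=14 g(8,4)=14 g(8,6)=6 g(8,8)=1
t=9: g(9,-9)=1 g(9,-7)=7 g(9,-5)=20 g(9,-3)=28 g(9,-1)=14 g(9,1)=14 g(9,3)=28 g(9,5)=20 g(9,7)=7 g(9,9)=1
t=10: g(10,-10)=1 g(10,-8)=8 g(10,-6)=27 g(10,-4)=48 g(10,-2)=42 g(10,2)=42 g(10,4)=48 g(10,6)=27 g(10,8)=8 g(10,10)=1
t=11: g(11,-11)=1 g(11,-9)=9 g(11,-7)=35 g(11,-5)=75 g(11,-3)=90 g(11,-1)=42 g(11,1)=42 g(11,3)=90 g(11,5)=75 g(11,7)=35 g(11,9)=9 g(11,11)=1
t=12: g(12,-12)=1 g(12,-10)=10 g(12,-8)=44 g(12,-6)=110 g(12,-4)=165 g(12,-2)=132 g(12,2)=132 g(12,4)=165 g(12,6)=110 g(12,8)=44 g(12,10)=10 g(12,12)=1
t=13: g(13,-13)=1 g(13,-11)=11 g(13,-9)=54 g(13,-7)=154 g(13,-5)=275 g(13,-3)=297 g(13,-1)=132 g(13,1)=132 g(13,3)=297 g(13,5)=275 g(13,7)=154 g(13,9)=54 g(13,11)=11 g(13,13)=1
Paths never hitting 0: Σ_s g(13,s) = 1848
Paths hitting 0: 2^13 - 1848 = 6344
P = 6344/8192 = 793/1024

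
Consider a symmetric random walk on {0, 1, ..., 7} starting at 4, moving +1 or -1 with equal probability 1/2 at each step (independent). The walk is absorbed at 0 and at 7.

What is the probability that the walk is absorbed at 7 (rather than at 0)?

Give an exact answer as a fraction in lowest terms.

Symmetric walk (p = 1/2): the harmonic-function argument gives P(hit 7 before 0 | start at 4) = a/N.
P = 4/7 = 4/7

Answer: 4/7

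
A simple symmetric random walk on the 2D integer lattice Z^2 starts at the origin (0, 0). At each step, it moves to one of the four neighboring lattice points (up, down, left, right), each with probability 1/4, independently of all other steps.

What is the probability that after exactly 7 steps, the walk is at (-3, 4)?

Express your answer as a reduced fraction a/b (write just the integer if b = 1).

Let h be the number of horizontal steps (so 7-h are vertical). To end at (-3,4) need (h-3)/2 right-steps and ((7-h)+4)/2 up-steps.
Sum over h with 3 ≤ h ≤ 3, h ≡ 1 (mod 2), 7-h ≡ 0 (mod 2):
h=3: C(7,3)·C(3,0)·C(4,4) = 35·1·1 = 35
Total favorable: 35
Total paths: 4^7 = 16384
P = 35/16384 = 35/16384

Answer: 35/16384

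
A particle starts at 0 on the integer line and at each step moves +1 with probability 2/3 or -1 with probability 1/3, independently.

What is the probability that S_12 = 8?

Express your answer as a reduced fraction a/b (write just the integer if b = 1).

To reach position 8 after 12 steps: need 10 steps of +1 and 2 steps of -1.
Number of such sequences: C(12,10) = 66
Each has probability (2/3)^10 · (1/3)^2 = 1024/531441
P = 66 · 1024/531441 = 22528/177147

Answer: 22528/177147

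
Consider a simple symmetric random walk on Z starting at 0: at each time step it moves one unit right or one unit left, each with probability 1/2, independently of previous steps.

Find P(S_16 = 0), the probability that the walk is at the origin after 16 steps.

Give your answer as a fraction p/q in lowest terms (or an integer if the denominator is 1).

Answer: 6435/32768

Derivation:
To return to 0 after 16 steps: need exactly 8 steps of +1 and 8 of -1.
Favorable paths: C(16,8) = 12870
Total paths: 2^16 = 65536
P = 12870/65536 = 6435/32768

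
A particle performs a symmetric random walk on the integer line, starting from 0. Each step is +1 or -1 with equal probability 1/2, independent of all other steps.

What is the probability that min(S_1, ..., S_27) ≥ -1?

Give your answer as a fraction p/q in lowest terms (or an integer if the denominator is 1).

Let f(t,s) = #length-t paths at position s with S_1..S_t all ≥ -1.
f(t,s) = f(t-1,s-1) + f(t-1,s+1) for s ≥ -1; f(t,s) = 0 for s < -1.
t=0: f(0,0)=1
t=1: f(1,-1)=1 f(1,1)=1
t=2: f(2,0)=2 f(2,2)=1
t=3: f(3,-1)=2 f(3,1)=3 f(3,3)=1
t=4: f(4,0)=5 f(4,2)=4 f(4,4)=1
t=5: f(5,-1)=5 f(5,1)=9 f(5,3)=5 f(5,5)=1
t=6: f(6,0)=14 f(6,2)=14 f(6,4)=6 f(6,6)=1
t=7: f(7,-1)=14 f(7,1)=28 f(7,3)=20 f(7,5)=7 f(7,7)=1
t=8: f(8,0)=42 f(8,2)=48 f(8,4)=27 f(8,6)=8 f(8,8)=1
t=9: f(9,-1)=42 f(9,1)=90 f(9,3)=75 f(9,5)=35 f(9,7)=9 f(9,9)=1
t=10: f(10,0)=132 f(10,2)=165 f(10,4)=110 f(10,6)=44 f(10,8)=10 f(10,10)=1
t=11: f(11,-1)=132 f(11,1)=297 f(11,3)=275 f(11,5)=154 f(11,7)=54 f(11,9)=11 f(11,11)=1
t=12: f(12,0)=429 f(12,2)=572 f(12,4)=429 f(12,6)=208 f(12,8)=65 f(12,10)=12 f(12,12)=1
t=13: f(13,-1)=429 f(13,1)=1001 f(13,3)=1001 f(13,5)=637 f(13,7)=273 f(13,9)=77 f(13,11)=13 f(13,13)=1
t=14: f(14,0)=1430 f(14,2)=2002 f(14,4)=1638 f(14,6)=910 f(14,8)=350 f(14,10)=90 f(14,12)=14 f(14,14)=1
t=15: f(15,-1)=1430 f(15,1)=3432 f(15,3)=3640 f(15,5)=2548 f(15,7)=1260 f(15,9)=440 f(15,11)=104 f(15,13)=15 f(15,15)=1
t=16: f(16,0)=4862 f(16,2)=7072 f(16,4)=6188 f(16,6)=3808 f(16,8)=1700 f(16,10)=544 f(16,12)=119 f(16,14)=16 f(16,16)=1
t=17: f(17,-1)=4862 f(17,1)=11934 f(17,3)=13260 f(17,5)=9996 f(17,7)=5508 f(17,9)=2244 f(17,11)=663 f(17,13)=135 f(17,15)=17 f(17,17)=1
t=18: f(18,0)=16796 f(18,2)=25194 f(18,4)=23256 f(18,6)=15504 f(18,8)=7752 f(18,10)=2907 f(18,12)=798 f(18,14)=152 f(18,16)=18 f(18,18)=1
t=19: f(19,-1)=16796 f(19,1)=41990 f(19,3)=48450 f(19,5)=38760 f(19,7)=23256 f(19,9)=10659 f(19,11)=3705 f(19,13)=950 f(19,15)=170 f(19,17)=19 f(19,19)=1
t=20: f(20,0)=58786 f(20,2)=90440 f(20,4)=87210 f(20,6)=62016 f(20,8)=33915 f(20,10)=14364 f(20,12)=4655 f(20,14)=1120 f(20,16)=189 f(20,18)=20 f(20,20)=1
t=21: f(21,-1)=58786 f(21,1)=149226 f(21,3)=177650 f(21,5)=149226 f(21,7)=95931 f(21,9)=48279 f(21,11)=19019 f(21,13)=5775 f(21,15)=1309 f(21,17)=209 f(21,19)=21 f(21,21)=1
t=22: f(22,0)=208012 f(22,2)=326876 f(22,4)=326876 f(22,6)=245157 f(22,8)=144210 f(22,10)=67298 f(22,12)=24794 f(22,14)=7084 f(22,16)=1518 f(22,18)=230 f(22,20)=22 f(22,22)=1
t=23: f(23,-1)=208012 f(23,1)=534888 f(23,3)=653752 f(23,5)=572033 f(23,7)=389367 f(23,9)=211508 f(23,11)=92092 f(23,13)=31878 f(23,15)=8602 f(23,17)=1748 f(23,19)=252 f(23,21)=23 f(23,23)=1
t=24: f(24,0)=742900 f(24,2)=1188640 f(24,4)=1225785 f(24,6)=961400 f(24,8)=600875 f(24,10)=303600 f(24,12)=123970 f(24,14)=40480 f(24,16)=10350 f(24,18)=2000 f(24,20)=275 f(24,22)=24 f(24,24)=1
t=25: f(25,-1)=742900 f(25,1)=1931540 f(25,3)=2414425 f(25,5)=2187185 f(25,7)=1562275 f(25,9)=904475 f(25,11)=427570 f(25,13)=164450 f(25,15)=50830 f(25,17)=12350 f(25,19)=2275 f(25,21)=299 f(25,23)=25 f(25,25)=1
t=26: f(26,0)=2674440 f(26,2)=4345965 f(26,4)=4601610 f(26,6)=3749460 f(26,8)=2466750 f(26,10)=1332045 f(26,12)=592020 f(26,14)=215280 f(26,16)=63180 f(26,18)=14625 f(26,20)=2574 f(26,22)=324 f(26,24)=26 f(26,26)=1
t=27: f(27,-1)=2674440 f(27,1)=7020405 f(27,3)=8947575 f(27,5)=8351070 f(27,7)=6216210 f(27,9)=3798795 f(27,11)=1924065 f(27,13)=807300 f(27,15)=278460 f(27,17)=77805 f(27,19)=17199 f(27,21)=2898 f(27,23)=350 f(27,25)=27 f(27,27)=1
Σ_s f(27,s) = 40116600
P = 40116600/134217728 = 5014575/16777216

Answer: 5014575/16777216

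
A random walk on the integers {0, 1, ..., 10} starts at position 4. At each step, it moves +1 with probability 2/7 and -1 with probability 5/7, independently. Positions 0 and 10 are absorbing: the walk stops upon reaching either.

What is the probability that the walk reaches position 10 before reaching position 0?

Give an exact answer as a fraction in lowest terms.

Biased walk: p = 2/7, q = 5/7, r = q/p = 5/2
Gambler's ruin: P(hit 10 before 0 | start at 4) = (1 - r^a)/(1 - r^N)
r^4 = 625/16; r^10 = 9765625/1024
P = (1 - 625/16) / (1 - 9765625/1024) = -609/16 / -9764601/1024 = 1856/464981

Answer: 1856/464981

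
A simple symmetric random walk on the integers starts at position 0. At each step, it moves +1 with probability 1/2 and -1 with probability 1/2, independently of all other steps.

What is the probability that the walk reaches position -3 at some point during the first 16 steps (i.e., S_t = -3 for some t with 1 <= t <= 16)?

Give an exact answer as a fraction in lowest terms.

Count via complement. Let g(t,s) = #length-t paths at position s with S_1..S_t all ≠ -3.
g(t,s) = g(t-1,s-1) + g(t-1,s+1) for s ≠ -3; g(t,-3) = 0.
t=0: g(0,0)=1
t=1: g(1,-1)=1 g(1,1)=1
t=2: g(2,-2)=1 g(2,0)=2 g(2,2)=1
t=3: g(3,-1)=3 g(3,1)=3 g(3,3)=1
t=4: g(4,-2)=3 g(4,0)=6 g(4,2)=4 g(4,4)=1
t=5: g(5,-1)=9 g(5,1)=10 g(5,3)=5 g(5,5)=1
t=6: g(6,-2)=9 g(6,0)=19 g(6,2)=15 g(6,4)=6 g(6,6)=1
t=7: g(7,-1)=28 g(7,1)=34 g(7,3)=21 g(7,5)=7 g(7,7)=1
t=8: g(8,-2)=28 g(8,0)=62 g(8,2)=55 g(8,4)=28 g(8,6)=8 g(8,8)=1
t=9: g(9,-1)=90 g(9,1)=117 g(9,3)=83 g(9,5)=36 g(9,7)=9 g(9,9)=1
t=10: g(10,-2)=90 g(10,0)=207 g(10,2)=200 g(10,4)=119 g(10,6)=45 g(10,8)=10 g(10,10)=1
t=11: g(11,-1)=297 g(11,1)=407 g(11,3)=319 g(11,5)=164 g(11,7)=55 g(11,9)=11 g(11,11)=1
t=12: g(12,-2)=297 g(12,0)=704 g(12,2)=726 g(12,4)=483 g(12,6)=219 g(12,8)=66 g(12,10)=12 g(12,12)=1
t=13: g(13,-1)=1001 g(13,1)=1430 g(13,3)=1209 g(13,5)=702 g(13,7)=285 g(13,9)=78 g(13,11)=13 g(13,13)=1
t=14: g(14,-2)=1001 g(14,0)=2431 g(14,2)=2639 g(14,4)=1911 g(14,6)=987 g(14,8)=363 g(14,10)=91 g(14,12)=14 g(14,14)=1
t=15: g(15,-1)=3432 g(15,1)=5070 g(15,3)=4550 g(15,5)=2898 g(15,7)=1350 g(15,9)=454 g(15,11)=105 g(15,13)=15 g(15,15)=1
t=16: g(16,-2)=3432 g(16,0)=8502 g(16,2)=9620 g(16,4)=7448 g(16,6)=4248 g(16,8)=1804 g(16,10)=559 g(16,12)=120 g(16,14)=16 g(16,16)=1
Paths never hitting -3: Σ_s g(16,s) = 35750
Paths hitting -3: 2^16 - 35750 = 29786
P = 29786/65536 = 14893/32768

Answer: 14893/32768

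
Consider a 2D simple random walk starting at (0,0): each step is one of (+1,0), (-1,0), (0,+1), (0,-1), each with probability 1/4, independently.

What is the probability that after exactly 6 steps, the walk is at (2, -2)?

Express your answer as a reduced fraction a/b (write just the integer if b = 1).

Answer: 15/512

Derivation:
Let h be the number of horizontal steps (so 6-h are vertical). To end at (2,-2) need (h+2)/2 right-steps and ((6-h)-2)/2 up-steps.
Sum over h with 2 ≤ h ≤ 4, h ≡ 0 (mod 2), 6-h ≡ 0 (mod 2):
h=2: C(6,2)·C(2,2)·C(4,1) = 15·1·4 = 60
h=4: C(6,4)·C(4,3)·C(2,0) = 15·4·1 = 60
Total favorable: 120
Total paths: 4^6 = 4096
P = 120/4096 = 15/512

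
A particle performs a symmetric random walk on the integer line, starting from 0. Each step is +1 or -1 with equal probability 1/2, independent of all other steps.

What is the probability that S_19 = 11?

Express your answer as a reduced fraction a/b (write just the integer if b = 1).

Answer: 969/131072

Derivation:
To reach position 11 after 19 steps: need 15 steps of +1 and 4 of -1.
Favorable paths: C(19,15) = 3876
Total paths: 2^19 = 524288
P = 3876/524288 = 969/131072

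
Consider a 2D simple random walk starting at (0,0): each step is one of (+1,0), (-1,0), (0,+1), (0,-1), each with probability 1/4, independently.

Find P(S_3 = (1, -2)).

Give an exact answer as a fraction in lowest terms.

Answer: 3/64

Derivation:
Let h be the number of horizontal steps (so 3-h are vertical). To end at (1,-2) need (h+1)/2 right-steps and ((3-h)-2)/2 up-steps.
Sum over h with 1 ≤ h ≤ 1, h ≡ 1 (mod 2), 3-h ≡ 0 (mod 2):
h=1: C(3,1)·C(1,1)·C(2,0) = 3·1·1 = 3
Total favorable: 3
Total paths: 4^3 = 64
P = 3/64 = 3/64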